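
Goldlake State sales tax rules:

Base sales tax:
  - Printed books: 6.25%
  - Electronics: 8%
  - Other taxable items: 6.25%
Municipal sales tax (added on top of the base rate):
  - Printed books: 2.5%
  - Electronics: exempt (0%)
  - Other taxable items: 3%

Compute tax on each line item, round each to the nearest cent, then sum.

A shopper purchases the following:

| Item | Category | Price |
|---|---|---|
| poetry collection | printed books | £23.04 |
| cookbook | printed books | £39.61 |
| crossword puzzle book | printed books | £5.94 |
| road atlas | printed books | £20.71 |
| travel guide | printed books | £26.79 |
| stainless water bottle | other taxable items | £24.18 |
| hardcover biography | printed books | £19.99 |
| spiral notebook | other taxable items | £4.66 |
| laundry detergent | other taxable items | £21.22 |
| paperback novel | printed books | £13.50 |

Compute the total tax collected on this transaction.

Poetry collection £23.04: printed books → 6.25% + 2.5% municipal = 8.75% → £2.02
Cookbook £39.61: printed books → 6.25% + 2.5% municipal = 8.75% → £3.47
Crossword puzzle book £5.94: printed books → 6.25% + 2.5% municipal = 8.75% → £0.52
Road atlas £20.71: printed books → 6.25% + 2.5% municipal = 8.75% → £1.81
Travel guide £26.79: printed books → 6.25% + 2.5% municipal = 8.75% → £2.34
Stainless water bottle £24.18: other taxable items → 6.25% + 3% municipal = 9.25% → £2.24
Hardcover biography £19.99: printed books → 6.25% + 2.5% municipal = 8.75% → £1.75
Spiral notebook £4.66: other taxable items → 6.25% + 3% municipal = 9.25% → £0.43
Laundry detergent £21.22: other taxable items → 6.25% + 3% municipal = 9.25% → £1.96
Paperback novel £13.50: printed books → 6.25% + 2.5% municipal = 8.75% → £1.18
Total tax = £2.02 + £3.47 + £0.52 + £1.81 + £2.34 + £2.24 + £1.75 + £0.43 + £1.96 + £1.18 = £17.72

£17.72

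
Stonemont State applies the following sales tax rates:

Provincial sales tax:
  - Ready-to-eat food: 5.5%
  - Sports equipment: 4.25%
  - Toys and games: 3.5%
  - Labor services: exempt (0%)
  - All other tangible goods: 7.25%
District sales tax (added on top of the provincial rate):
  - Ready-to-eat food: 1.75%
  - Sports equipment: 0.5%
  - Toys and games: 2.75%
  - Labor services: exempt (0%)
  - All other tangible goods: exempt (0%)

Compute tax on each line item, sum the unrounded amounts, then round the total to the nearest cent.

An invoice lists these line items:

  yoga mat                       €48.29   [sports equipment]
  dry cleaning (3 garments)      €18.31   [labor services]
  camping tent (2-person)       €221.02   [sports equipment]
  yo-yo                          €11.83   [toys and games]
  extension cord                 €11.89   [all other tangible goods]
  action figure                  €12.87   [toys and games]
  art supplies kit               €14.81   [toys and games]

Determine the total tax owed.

€16.12

Yoga mat €48.29: sports equipment → 4.25% + 0.5% district = 4.75% → €2.293775
Dry cleaning (3 garments) €18.31: labor services → 0% + 0% district = 0% → €0.00
Camping tent (2-person) €221.02: sports equipment → 4.25% + 0.5% district = 4.75% → €10.49845
Yo-yo €11.83: toys and games → 3.5% + 2.75% district = 6.25% → €0.739375
Extension cord €11.89: all other tangible goods → 7.25% + 0% district = 7.25% → €0.862025
Action figure €12.87: toys and games → 3.5% + 2.75% district = 6.25% → €0.804375
Art supplies kit €14.81: toys and games → 3.5% + 2.75% district = 6.25% → €0.925625
Unrounded tax sum = €16.123625 → €16.12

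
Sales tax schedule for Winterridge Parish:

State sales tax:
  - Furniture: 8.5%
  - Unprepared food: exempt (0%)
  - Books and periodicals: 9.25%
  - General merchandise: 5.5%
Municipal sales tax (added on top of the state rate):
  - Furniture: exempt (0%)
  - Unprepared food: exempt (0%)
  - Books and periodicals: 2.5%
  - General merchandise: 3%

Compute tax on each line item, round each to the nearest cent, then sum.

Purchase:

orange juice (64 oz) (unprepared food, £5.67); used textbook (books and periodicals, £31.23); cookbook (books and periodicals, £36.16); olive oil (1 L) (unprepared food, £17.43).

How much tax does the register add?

£7.92

Orange juice (64 oz) £5.67: unprepared food → 0% + 0% municipal = 0% → £0.00
Used textbook £31.23: books and periodicals → 9.25% + 2.5% municipal = 11.75% → £3.67
Cookbook £36.16: books and periodicals → 9.25% + 2.5% municipal = 11.75% → £4.25
Olive oil (1 L) £17.43: unprepared food → 0% + 0% municipal = 0% → £0.00
Total tax = £3.67 + £4.25 = £7.92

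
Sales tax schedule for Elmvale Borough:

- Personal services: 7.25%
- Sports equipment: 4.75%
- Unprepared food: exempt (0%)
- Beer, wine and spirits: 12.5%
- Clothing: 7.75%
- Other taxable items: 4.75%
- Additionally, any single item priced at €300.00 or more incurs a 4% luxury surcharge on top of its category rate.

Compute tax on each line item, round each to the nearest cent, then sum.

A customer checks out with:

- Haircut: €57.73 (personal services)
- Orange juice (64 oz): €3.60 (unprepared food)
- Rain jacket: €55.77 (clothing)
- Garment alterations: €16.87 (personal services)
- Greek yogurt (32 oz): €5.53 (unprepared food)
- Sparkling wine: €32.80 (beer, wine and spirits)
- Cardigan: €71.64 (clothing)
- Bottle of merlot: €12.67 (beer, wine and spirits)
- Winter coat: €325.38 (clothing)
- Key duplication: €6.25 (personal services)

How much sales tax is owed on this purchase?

€59.64

Haircut €57.73: personal services → 7.25% → €4.19
Orange juice (64 oz) €3.60: unprepared food → 0% → €0.00
Rain jacket €55.77: clothing → 7.75% → €4.32
Garment alterations €16.87: personal services → 7.25% → €1.22
Greek yogurt (32 oz) €5.53: unprepared food → 0% → €0.00
Sparkling wine €32.80: beer, wine and spirits → 12.5% → €4.10
Cardigan €71.64: clothing → 7.75% → €5.55
Bottle of merlot €12.67: beer, wine and spirits → 12.5% → €1.58
Winter coat €325.38: clothing → 7.75% + 4% surcharge = 11.75% → €38.23
Key duplication €6.25: personal services → 7.25% → €0.45
Total tax = €4.19 + €4.32 + €1.22 + €4.10 + €5.55 + €1.58 + €38.23 + €0.45 = €59.64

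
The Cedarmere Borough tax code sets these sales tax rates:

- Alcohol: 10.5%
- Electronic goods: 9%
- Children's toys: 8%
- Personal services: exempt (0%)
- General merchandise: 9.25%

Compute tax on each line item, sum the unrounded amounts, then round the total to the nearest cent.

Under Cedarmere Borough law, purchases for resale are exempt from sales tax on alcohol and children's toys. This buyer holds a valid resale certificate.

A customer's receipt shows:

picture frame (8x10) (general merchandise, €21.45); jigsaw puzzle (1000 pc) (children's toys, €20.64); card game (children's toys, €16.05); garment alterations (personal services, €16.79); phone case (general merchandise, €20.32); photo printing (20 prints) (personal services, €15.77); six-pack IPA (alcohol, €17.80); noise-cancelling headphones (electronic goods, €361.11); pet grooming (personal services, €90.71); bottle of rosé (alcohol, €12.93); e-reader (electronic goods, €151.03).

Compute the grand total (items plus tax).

€794.56

Picture frame (8x10) €21.45: general merchandise → 9.25% → €1.984125
Jigsaw puzzle (1000 pc) €20.64: children's toys, buyer-exempt → 0% → €0.00
Card game €16.05: children's toys, buyer-exempt → 0% → €0.00
Garment alterations €16.79: personal services → 0% → €0.00
Phone case €20.32: general merchandise → 9.25% → €1.8796
Photo printing (20 prints) €15.77: personal services → 0% → €0.00
Six-pack IPA €17.80: alcohol, buyer-exempt → 0% → €0.00
Noise-cancelling headphones €361.11: electronic goods → 9% → €32.4999
Pet grooming €90.71: personal services → 0% → €0.00
Bottle of rosé €12.93: alcohol, buyer-exempt → 0% → €0.00
E-reader €151.03: electronic goods → 9% → €13.5927
Subtotal = €744.60; unrounded tax = €49.956325 → €49.96; total due = €794.56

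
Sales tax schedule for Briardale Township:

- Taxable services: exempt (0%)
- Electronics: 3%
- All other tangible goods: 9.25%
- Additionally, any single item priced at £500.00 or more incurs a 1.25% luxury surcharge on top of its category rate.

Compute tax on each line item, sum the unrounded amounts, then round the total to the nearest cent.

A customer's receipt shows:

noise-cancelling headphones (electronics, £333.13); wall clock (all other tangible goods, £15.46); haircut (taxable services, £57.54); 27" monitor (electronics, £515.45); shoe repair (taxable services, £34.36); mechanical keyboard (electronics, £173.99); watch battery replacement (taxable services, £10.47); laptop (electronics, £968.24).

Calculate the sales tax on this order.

Noise-cancelling headphones £333.13: electronics → 3% → £9.9939
Wall clock £15.46: all other tangible goods → 9.25% → £1.43005
Haircut £57.54: taxable services → 0% → £0.00
27" monitor £515.45: electronics → 3% + 1.25% surcharge = 4.25% → £21.906625
Shoe repair £34.36: taxable services → 0% → £0.00
Mechanical keyboard £173.99: electronics → 3% → £5.2197
Watch battery replacement £10.47: taxable services → 0% → £0.00
Laptop £968.24: electronics → 3% + 1.25% surcharge = 4.25% → £41.1502
Unrounded tax sum = £79.700475 → £79.70

£79.70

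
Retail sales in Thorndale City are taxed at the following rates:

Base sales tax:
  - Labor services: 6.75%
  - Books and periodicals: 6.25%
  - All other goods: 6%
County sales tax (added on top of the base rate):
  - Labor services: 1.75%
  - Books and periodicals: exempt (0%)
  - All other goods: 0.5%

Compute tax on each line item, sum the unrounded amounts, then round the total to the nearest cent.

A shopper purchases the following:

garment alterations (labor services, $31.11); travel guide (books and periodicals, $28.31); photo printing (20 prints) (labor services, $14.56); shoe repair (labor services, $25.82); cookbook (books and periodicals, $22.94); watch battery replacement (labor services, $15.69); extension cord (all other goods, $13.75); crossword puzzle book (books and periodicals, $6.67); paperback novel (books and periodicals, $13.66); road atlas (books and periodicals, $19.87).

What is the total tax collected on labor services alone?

$7.41

Garment alterations $31.11: labor services → 6.75% + 1.75% county = 8.5% → $2.64435
Photo printing (20 prints) $14.56: labor services → 6.75% + 1.75% county = 8.5% → $1.2376
Shoe repair $25.82: labor services → 6.75% + 1.75% county = 8.5% → $2.1947
Watch battery replacement $15.69: labor services → 6.75% + 1.75% county = 8.5% → $1.33365
Tax on labor services: unrounded sum = $7.4103 → $7.41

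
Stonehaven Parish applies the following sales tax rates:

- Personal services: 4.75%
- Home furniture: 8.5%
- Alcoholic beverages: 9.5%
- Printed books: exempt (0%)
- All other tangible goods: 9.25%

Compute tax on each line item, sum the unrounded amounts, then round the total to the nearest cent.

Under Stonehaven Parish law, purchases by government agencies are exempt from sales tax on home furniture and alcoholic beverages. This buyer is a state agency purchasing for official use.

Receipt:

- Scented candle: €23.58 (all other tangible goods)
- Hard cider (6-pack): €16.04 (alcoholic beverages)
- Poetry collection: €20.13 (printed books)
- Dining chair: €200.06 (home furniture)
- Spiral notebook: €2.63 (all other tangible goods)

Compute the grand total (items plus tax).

Scented candle €23.58: all other tangible goods → 9.25% → €2.18115
Hard cider (6-pack) €16.04: alcoholic beverages, buyer-exempt → 0% → €0.00
Poetry collection €20.13: printed books → 0% → €0.00
Dining chair €200.06: home furniture, buyer-exempt → 0% → €0.00
Spiral notebook €2.63: all other tangible goods → 9.25% → €0.243275
Subtotal = €262.44; unrounded tax = €2.424425 → €2.42; total due = €264.86

€264.86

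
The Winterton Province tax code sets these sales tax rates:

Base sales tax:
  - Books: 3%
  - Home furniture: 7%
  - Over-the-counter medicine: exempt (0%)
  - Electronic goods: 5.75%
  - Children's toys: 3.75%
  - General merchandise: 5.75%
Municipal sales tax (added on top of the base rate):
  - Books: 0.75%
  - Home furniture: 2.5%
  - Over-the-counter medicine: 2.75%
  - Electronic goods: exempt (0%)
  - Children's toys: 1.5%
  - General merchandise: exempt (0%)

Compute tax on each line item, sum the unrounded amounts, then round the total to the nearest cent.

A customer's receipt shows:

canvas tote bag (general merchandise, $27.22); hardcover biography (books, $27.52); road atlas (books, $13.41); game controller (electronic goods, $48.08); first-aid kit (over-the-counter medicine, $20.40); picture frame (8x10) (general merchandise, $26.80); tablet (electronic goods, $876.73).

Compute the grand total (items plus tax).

$1098.54

Canvas tote bag $27.22: general merchandise → 5.75% + 0% municipal = 5.75% → $1.56515
Hardcover biography $27.52: books → 3% + 0.75% municipal = 3.75% → $1.032
Road atlas $13.41: books → 3% + 0.75% municipal = 3.75% → $0.502875
Game controller $48.08: electronic goods → 5.75% + 0% municipal = 5.75% → $2.7646
First-aid kit $20.40: over-the-counter medicine → 0% + 2.75% municipal = 2.75% → $0.561
Picture frame (8x10) $26.80: general merchandise → 5.75% + 0% municipal = 5.75% → $1.541
Tablet $876.73: electronic goods → 5.75% + 0% municipal = 5.75% → $50.411975
Subtotal = $1040.16; unrounded tax = $58.3786 → $58.38; total due = $1098.54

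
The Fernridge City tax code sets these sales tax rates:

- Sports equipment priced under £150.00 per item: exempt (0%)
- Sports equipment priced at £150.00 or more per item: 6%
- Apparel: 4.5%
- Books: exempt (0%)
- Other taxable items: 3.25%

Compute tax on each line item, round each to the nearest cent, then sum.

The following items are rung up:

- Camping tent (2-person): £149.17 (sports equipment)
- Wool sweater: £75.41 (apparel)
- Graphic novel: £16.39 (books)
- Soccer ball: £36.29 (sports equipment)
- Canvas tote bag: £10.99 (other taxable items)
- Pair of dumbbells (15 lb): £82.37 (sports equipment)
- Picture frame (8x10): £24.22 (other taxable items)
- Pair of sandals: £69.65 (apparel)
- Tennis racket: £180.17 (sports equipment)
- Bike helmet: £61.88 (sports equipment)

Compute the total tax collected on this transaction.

Camping tent (2-person) £149.17: sports equipment, under £150.00 → 0% → £0.00
Wool sweater £75.41: apparel → 4.5% → £3.39
Graphic novel £16.39: books → 0% → £0.00
Soccer ball £36.29: sports equipment, under £150.00 → 0% → £0.00
Canvas tote bag £10.99: other taxable items → 3.25% → £0.36
Pair of dumbbells (15 lb) £82.37: sports equipment, under £150.00 → 0% → £0.00
Picture frame (8x10) £24.22: other taxable items → 3.25% → £0.79
Pair of sandals £69.65: apparel → 4.5% → £3.13
Tennis racket £180.17: sports equipment, £150.00 or more → 6% → £10.81
Bike helmet £61.88: sports equipment, under £150.00 → 0% → £0.00
Total tax = £3.39 + £0.36 + £0.79 + £3.13 + £10.81 = £18.48

£18.48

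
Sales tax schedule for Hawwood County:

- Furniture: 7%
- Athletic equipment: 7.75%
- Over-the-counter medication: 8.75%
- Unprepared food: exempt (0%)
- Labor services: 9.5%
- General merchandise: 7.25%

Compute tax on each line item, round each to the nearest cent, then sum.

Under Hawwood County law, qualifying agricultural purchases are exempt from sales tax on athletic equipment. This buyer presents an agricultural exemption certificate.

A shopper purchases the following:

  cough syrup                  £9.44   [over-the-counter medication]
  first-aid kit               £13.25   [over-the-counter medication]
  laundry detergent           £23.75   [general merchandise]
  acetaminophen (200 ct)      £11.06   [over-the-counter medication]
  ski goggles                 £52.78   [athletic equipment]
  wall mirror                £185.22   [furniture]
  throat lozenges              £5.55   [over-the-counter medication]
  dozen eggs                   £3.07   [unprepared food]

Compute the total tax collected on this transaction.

Cough syrup £9.44: over-the-counter medication → 8.75% → £0.83
First-aid kit £13.25: over-the-counter medication → 8.75% → £1.16
Laundry detergent £23.75: general merchandise → 7.25% → £1.72
Acetaminophen (200 ct) £11.06: over-the-counter medication → 8.75% → £0.97
Ski goggles £52.78: athletic equipment, buyer-exempt → 0% → £0.00
Wall mirror £185.22: furniture → 7% → £12.97
Throat lozenges £5.55: over-the-counter medication → 8.75% → £0.49
Dozen eggs £3.07: unprepared food → 0% → £0.00
Total tax = £0.83 + £1.16 + £1.72 + £0.97 + £12.97 + £0.49 = £18.14

£18.14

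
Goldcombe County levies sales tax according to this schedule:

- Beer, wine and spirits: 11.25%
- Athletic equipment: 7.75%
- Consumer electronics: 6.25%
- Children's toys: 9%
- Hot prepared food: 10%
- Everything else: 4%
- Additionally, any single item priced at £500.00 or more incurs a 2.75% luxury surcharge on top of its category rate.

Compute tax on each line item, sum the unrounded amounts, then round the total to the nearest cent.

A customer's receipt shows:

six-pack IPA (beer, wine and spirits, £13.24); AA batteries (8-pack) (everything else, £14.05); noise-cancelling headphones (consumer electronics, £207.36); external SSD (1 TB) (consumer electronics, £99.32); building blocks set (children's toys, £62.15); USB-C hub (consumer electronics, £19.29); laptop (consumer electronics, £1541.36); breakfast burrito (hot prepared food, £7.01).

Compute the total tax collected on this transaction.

Six-pack IPA £13.24: beer, wine and spirits → 11.25% → £1.4895
AA batteries (8-pack) £14.05: everything else → 4% → £0.562
Noise-cancelling headphones £207.36: consumer electronics → 6.25% → £12.96
External SSD (1 TB) £99.32: consumer electronics → 6.25% → £6.2075
Building blocks set £62.15: children's toys → 9% → £5.5935
USB-C hub £19.29: consumer electronics → 6.25% → £1.205625
Laptop £1541.36: consumer electronics → 6.25% + 2.75% surcharge = 9% → £138.7224
Breakfast burrito £7.01: hot prepared food → 10% → £0.701
Unrounded tax sum = £167.441525 → £167.44

£167.44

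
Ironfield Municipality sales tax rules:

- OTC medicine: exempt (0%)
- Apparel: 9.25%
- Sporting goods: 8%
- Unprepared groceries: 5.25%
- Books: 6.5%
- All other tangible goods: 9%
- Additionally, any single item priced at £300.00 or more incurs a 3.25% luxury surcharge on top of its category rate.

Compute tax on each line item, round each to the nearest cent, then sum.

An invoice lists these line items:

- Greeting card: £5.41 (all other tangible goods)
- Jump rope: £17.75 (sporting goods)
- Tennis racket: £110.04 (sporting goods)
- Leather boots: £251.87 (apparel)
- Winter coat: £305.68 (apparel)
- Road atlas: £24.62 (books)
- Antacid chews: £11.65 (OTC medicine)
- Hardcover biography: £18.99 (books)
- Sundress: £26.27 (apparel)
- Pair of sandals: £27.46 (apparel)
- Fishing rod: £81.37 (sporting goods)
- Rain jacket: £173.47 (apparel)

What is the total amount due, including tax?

Greeting card £5.41: all other tangible goods → 9% → £0.49
Jump rope £17.75: sporting goods → 8% → £1.42
Tennis racket £110.04: sporting goods → 8% → £8.80
Leather boots £251.87: apparel → 9.25% → £23.30
Winter coat £305.68: apparel → 9.25% + 3.25% surcharge = 12.5% → £38.21
Road atlas £24.62: books → 6.5% → £1.60
Antacid chews £11.65: OTC medicine → 0% → £0.00
Hardcover biography £18.99: books → 6.5% → £1.23
Sundress £26.27: apparel → 9.25% → £2.43
Pair of sandals £27.46: apparel → 9.25% → £2.54
Fishing rod £81.37: sporting goods → 8% → £6.51
Rain jacket £173.47: apparel → 9.25% → £16.05
Subtotal = £1054.58; tax = £102.58; total due = £1157.16

£1157.16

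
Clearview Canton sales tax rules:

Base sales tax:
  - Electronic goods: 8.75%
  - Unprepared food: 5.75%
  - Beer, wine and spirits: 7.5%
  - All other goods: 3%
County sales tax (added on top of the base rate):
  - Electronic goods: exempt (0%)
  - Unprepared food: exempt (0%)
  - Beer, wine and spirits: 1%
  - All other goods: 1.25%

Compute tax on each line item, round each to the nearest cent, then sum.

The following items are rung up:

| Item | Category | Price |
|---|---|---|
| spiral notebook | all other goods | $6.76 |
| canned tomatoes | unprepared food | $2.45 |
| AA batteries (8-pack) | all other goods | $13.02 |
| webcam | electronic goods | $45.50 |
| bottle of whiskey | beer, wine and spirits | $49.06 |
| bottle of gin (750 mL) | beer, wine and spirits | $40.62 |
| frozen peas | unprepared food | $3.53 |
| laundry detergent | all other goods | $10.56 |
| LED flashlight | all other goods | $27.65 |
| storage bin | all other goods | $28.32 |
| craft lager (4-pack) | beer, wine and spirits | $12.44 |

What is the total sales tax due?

Spiral notebook $6.76: all other goods → 3% + 1.25% county = 4.25% → $0.29
Canned tomatoes $2.45: unprepared food → 5.75% + 0% county = 5.75% → $0.14
AA batteries (8-pack) $13.02: all other goods → 3% + 1.25% county = 4.25% → $0.55
Webcam $45.50: electronic goods → 8.75% + 0% county = 8.75% → $3.98
Bottle of whiskey $49.06: beer, wine and spirits → 7.5% + 1% county = 8.5% → $4.17
Bottle of gin (750 mL) $40.62: beer, wine and spirits → 7.5% + 1% county = 8.5% → $3.45
Frozen peas $3.53: unprepared food → 5.75% + 0% county = 5.75% → $0.20
Laundry detergent $10.56: all other goods → 3% + 1.25% county = 4.25% → $0.45
LED flashlight $27.65: all other goods → 3% + 1.25% county = 4.25% → $1.18
Storage bin $28.32: all other goods → 3% + 1.25% county = 4.25% → $1.20
Craft lager (4-pack) $12.44: beer, wine and spirits → 7.5% + 1% county = 8.5% → $1.06
Total tax = $0.29 + $0.14 + $0.55 + $3.98 + $4.17 + $3.45 + $0.20 + $0.45 + $1.18 + $1.20 + $1.06 = $16.67

$16.67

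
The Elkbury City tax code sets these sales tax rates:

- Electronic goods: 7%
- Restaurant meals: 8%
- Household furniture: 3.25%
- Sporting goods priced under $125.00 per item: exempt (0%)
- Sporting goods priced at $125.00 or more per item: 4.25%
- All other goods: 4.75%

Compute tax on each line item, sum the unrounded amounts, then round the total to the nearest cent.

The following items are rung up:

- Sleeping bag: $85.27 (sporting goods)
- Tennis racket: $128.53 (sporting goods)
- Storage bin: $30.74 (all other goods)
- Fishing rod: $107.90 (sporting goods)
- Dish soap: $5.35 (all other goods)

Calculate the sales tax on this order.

$7.18

Sleeping bag $85.27: sporting goods, under $125.00 → 0% → $0.00
Tennis racket $128.53: sporting goods, $125.00 or more → 4.25% → $5.462525
Storage bin $30.74: all other goods → 4.75% → $1.46015
Fishing rod $107.90: sporting goods, under $125.00 → 0% → $0.00
Dish soap $5.35: all other goods → 4.75% → $0.254125
Unrounded tax sum = $7.1768 → $7.18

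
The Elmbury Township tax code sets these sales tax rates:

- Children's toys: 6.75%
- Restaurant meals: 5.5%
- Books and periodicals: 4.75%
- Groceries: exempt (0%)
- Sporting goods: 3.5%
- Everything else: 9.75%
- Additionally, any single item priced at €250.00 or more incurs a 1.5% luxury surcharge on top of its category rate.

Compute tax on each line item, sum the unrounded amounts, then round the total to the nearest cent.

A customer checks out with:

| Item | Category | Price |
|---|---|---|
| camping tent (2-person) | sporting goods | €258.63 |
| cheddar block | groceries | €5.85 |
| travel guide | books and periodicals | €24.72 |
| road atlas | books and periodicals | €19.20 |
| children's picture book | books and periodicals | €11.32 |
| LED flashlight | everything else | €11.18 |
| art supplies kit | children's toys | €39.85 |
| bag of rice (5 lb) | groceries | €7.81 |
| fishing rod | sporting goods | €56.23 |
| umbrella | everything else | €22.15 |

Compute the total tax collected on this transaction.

Camping tent (2-person) €258.63: sporting goods → 3.5% + 1.5% surcharge = 5% → €12.9315
Cheddar block €5.85: groceries → 0% → €0.00
Travel guide €24.72: books and periodicals → 4.75% → €1.1742
Road atlas €19.20: books and periodicals → 4.75% → €0.912
Children's picture book €11.32: books and periodicals → 4.75% → €0.5377
LED flashlight €11.18: everything else → 9.75% → €1.09005
Art supplies kit €39.85: children's toys → 6.75% → €2.689875
Bag of rice (5 lb) €7.81: groceries → 0% → €0.00
Fishing rod €56.23: sporting goods → 3.5% → €1.96805
Umbrella €22.15: everything else → 9.75% → €2.159625
Unrounded tax sum = €23.463 → €23.46

€23.46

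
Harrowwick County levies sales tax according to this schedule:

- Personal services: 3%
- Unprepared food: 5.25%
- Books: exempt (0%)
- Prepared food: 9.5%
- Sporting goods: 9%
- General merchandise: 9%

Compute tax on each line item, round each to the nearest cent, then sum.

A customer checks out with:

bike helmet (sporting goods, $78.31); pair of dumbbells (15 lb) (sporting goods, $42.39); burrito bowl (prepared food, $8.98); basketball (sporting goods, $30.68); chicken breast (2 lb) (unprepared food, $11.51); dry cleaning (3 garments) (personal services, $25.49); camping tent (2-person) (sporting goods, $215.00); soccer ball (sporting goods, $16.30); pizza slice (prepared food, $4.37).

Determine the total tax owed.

$37.08

Bike helmet $78.31: sporting goods → 9% → $7.05
Pair of dumbbells (15 lb) $42.39: sporting goods → 9% → $3.82
Burrito bowl $8.98: prepared food → 9.5% → $0.85
Basketball $30.68: sporting goods → 9% → $2.76
Chicken breast (2 lb) $11.51: unprepared food → 5.25% → $0.60
Dry cleaning (3 garments) $25.49: personal services → 3% → $0.76
Camping tent (2-person) $215.00: sporting goods → 9% → $19.35
Soccer ball $16.30: sporting goods → 9% → $1.47
Pizza slice $4.37: prepared food → 9.5% → $0.42
Total tax = $7.05 + $3.82 + $0.85 + $2.76 + $0.60 + $0.76 + $19.35 + $1.47 + $0.42 = $37.08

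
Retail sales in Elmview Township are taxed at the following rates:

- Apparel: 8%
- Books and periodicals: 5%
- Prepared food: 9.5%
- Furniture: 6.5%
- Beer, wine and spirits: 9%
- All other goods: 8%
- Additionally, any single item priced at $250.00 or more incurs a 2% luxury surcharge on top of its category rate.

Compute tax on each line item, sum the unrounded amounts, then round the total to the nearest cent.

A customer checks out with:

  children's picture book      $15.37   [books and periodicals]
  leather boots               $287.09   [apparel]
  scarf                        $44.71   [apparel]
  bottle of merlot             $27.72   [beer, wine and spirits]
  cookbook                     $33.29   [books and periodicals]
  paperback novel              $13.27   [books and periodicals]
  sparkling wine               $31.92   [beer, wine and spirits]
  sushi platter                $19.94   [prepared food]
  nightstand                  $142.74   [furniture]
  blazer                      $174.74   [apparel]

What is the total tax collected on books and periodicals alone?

$3.10

Children's picture book $15.37: books and periodicals → 5% → $0.7685
Cookbook $33.29: books and periodicals → 5% → $1.6645
Paperback novel $13.27: books and periodicals → 5% → $0.6635
Tax on books and periodicals: unrounded sum = $3.0965 → $3.10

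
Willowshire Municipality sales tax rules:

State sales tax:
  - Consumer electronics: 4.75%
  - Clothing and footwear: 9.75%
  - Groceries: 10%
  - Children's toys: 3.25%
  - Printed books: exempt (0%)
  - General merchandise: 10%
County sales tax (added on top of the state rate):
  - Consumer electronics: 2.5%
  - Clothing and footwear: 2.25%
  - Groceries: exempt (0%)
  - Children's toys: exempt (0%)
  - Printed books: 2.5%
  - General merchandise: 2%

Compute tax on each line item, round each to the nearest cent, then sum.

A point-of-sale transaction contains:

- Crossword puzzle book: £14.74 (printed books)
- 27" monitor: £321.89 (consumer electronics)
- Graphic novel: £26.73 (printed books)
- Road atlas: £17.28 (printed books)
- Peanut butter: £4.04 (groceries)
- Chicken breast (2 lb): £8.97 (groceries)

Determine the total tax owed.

£26.11

Crossword puzzle book £14.74: printed books → 0% + 2.5% county = 2.5% → £0.37
27" monitor £321.89: consumer electronics → 4.75% + 2.5% county = 7.25% → £23.34
Graphic novel £26.73: printed books → 0% + 2.5% county = 2.5% → £0.67
Road atlas £17.28: printed books → 0% + 2.5% county = 2.5% → £0.43
Peanut butter £4.04: groceries → 10% + 0% county = 10% → £0.40
Chicken breast (2 lb) £8.97: groceries → 10% + 0% county = 10% → £0.90
Total tax = £0.37 + £23.34 + £0.67 + £0.43 + £0.40 + £0.90 = £26.11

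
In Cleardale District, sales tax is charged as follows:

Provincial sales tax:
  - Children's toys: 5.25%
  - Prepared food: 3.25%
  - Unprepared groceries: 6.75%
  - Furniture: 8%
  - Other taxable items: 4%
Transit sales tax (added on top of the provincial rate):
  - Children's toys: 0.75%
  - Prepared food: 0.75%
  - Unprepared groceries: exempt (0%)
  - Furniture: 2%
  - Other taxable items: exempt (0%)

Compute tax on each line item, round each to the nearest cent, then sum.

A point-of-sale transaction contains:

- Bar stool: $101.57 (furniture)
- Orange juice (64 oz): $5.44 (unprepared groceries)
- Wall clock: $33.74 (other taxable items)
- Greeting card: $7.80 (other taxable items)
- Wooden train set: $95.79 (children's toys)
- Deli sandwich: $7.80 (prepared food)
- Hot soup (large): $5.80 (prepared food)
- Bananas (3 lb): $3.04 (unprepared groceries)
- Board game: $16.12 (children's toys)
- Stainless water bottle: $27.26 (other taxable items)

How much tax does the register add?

$20.75

Bar stool $101.57: furniture → 8% + 2% transit = 10% → $10.16
Orange juice (64 oz) $5.44: unprepared groceries → 6.75% + 0% transit = 6.75% → $0.37
Wall clock $33.74: other taxable items → 4% + 0% transit = 4% → $1.35
Greeting card $7.80: other taxable items → 4% + 0% transit = 4% → $0.31
Wooden train set $95.79: children's toys → 5.25% + 0.75% transit = 6% → $5.75
Deli sandwich $7.80: prepared food → 3.25% + 0.75% transit = 4% → $0.31
Hot soup (large) $5.80: prepared food → 3.25% + 0.75% transit = 4% → $0.23
Bananas (3 lb) $3.04: unprepared groceries → 6.75% + 0% transit = 6.75% → $0.21
Board game $16.12: children's toys → 5.25% + 0.75% transit = 6% → $0.97
Stainless water bottle $27.26: other taxable items → 4% + 0% transit = 4% → $1.09
Total tax = $10.16 + $0.37 + $1.35 + $0.31 + $5.75 + $0.31 + $0.23 + $0.21 + $0.97 + $1.09 = $20.75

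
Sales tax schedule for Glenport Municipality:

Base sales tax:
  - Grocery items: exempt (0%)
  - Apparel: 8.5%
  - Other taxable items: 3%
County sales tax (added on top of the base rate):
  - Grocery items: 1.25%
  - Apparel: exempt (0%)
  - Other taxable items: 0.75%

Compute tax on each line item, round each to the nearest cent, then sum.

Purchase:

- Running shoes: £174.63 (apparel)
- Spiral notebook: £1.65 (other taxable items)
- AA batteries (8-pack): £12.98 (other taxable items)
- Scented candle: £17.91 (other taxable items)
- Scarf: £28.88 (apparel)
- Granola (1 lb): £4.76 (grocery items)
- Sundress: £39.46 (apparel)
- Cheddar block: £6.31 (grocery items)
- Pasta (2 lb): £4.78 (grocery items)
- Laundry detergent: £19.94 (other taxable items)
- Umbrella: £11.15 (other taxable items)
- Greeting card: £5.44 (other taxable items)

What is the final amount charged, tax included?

£351.32

Running shoes £174.63: apparel → 8.5% + 0% county = 8.5% → £14.84
Spiral notebook £1.65: other taxable items → 3% + 0.75% county = 3.75% → £0.06
AA batteries (8-pack) £12.98: other taxable items → 3% + 0.75% county = 3.75% → £0.49
Scented candle £17.91: other taxable items → 3% + 0.75% county = 3.75% → £0.67
Scarf £28.88: apparel → 8.5% + 0% county = 8.5% → £2.45
Granola (1 lb) £4.76: grocery items → 0% + 1.25% county = 1.25% → £0.06
Sundress £39.46: apparel → 8.5% + 0% county = 8.5% → £3.35
Cheddar block £6.31: grocery items → 0% + 1.25% county = 1.25% → £0.08
Pasta (2 lb) £4.78: grocery items → 0% + 1.25% county = 1.25% → £0.06
Laundry detergent £19.94: other taxable items → 3% + 0.75% county = 3.75% → £0.75
Umbrella £11.15: other taxable items → 3% + 0.75% county = 3.75% → £0.42
Greeting card £5.44: other taxable items → 3% + 0.75% county = 3.75% → £0.20
Subtotal = £327.89; tax = £23.43; total due = £351.32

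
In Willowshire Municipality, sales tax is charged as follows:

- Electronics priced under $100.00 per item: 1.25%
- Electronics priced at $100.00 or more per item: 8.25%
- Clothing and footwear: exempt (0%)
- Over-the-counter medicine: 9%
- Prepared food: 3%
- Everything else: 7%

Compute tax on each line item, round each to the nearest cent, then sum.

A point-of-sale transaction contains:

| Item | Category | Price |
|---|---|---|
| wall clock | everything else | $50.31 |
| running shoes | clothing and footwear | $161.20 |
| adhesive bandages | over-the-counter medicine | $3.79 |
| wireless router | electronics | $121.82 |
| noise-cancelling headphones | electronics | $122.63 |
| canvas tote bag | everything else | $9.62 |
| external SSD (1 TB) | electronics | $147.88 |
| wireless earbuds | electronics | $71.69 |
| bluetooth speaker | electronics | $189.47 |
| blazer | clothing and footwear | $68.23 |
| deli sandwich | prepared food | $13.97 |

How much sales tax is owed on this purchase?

$53.85

Wall clock $50.31: everything else → 7% → $3.52
Running shoes $161.20: clothing and footwear → 0% → $0.00
Adhesive bandages $3.79: over-the-counter medicine → 9% → $0.34
Wireless router $121.82: electronics, $100.00 or more → 8.25% → $10.05
Noise-cancelling headphones $122.63: electronics, $100.00 or more → 8.25% → $10.12
Canvas tote bag $9.62: everything else → 7% → $0.67
External SSD (1 TB) $147.88: electronics, $100.00 or more → 8.25% → $12.20
Wireless earbuds $71.69: electronics, under $100.00 → 1.25% → $0.90
Bluetooth speaker $189.47: electronics, $100.00 or more → 8.25% → $15.63
Blazer $68.23: clothing and footwear → 0% → $0.00
Deli sandwich $13.97: prepared food → 3% → $0.42
Total tax = $3.52 + $0.34 + $10.05 + $10.12 + $0.67 + $12.20 + $0.90 + $15.63 + $0.42 = $53.85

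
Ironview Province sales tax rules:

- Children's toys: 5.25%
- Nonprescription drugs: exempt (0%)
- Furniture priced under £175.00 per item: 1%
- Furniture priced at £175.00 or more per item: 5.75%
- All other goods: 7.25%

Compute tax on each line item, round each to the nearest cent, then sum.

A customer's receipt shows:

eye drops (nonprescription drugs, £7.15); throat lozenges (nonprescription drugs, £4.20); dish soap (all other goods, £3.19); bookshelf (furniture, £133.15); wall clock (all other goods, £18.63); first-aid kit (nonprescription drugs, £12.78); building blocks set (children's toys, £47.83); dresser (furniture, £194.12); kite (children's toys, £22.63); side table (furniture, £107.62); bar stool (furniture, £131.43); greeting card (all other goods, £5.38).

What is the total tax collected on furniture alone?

Bookshelf £133.15: furniture, under £175.00 → 1% → £1.33
Dresser £194.12: furniture, £175.00 or more → 5.75% → £11.16
Side table £107.62: furniture, under £175.00 → 1% → £1.08
Bar stool £131.43: furniture, under £175.00 → 1% → £1.31
Tax on furniture = £1.33 + £11.16 + £1.08 + £1.31 = £14.88

£14.88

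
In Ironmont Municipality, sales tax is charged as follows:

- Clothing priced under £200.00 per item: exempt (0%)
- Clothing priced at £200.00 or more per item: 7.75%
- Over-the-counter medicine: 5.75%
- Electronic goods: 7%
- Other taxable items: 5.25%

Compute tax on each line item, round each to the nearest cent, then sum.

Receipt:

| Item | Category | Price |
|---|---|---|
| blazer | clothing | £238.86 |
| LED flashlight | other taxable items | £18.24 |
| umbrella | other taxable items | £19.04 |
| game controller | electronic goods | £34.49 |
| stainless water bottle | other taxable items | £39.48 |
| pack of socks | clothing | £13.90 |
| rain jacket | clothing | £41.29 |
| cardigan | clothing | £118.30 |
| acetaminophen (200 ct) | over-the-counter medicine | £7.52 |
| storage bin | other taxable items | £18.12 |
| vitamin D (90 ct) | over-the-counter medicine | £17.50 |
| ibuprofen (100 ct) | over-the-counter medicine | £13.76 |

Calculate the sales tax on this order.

Blazer £238.86: clothing, £200.00 or more → 7.75% → £18.51
LED flashlight £18.24: other taxable items → 5.25% → £0.96
Umbrella £19.04: other taxable items → 5.25% → £1.00
Game controller £34.49: electronic goods → 7% → £2.41
Stainless water bottle £39.48: other taxable items → 5.25% → £2.07
Pack of socks £13.90: clothing, under £200.00 → 0% → £0.00
Rain jacket £41.29: clothing, under £200.00 → 0% → £0.00
Cardigan £118.30: clothing, under £200.00 → 0% → £0.00
Acetaminophen (200 ct) £7.52: over-the-counter medicine → 5.75% → £0.43
Storage bin £18.12: other taxable items → 5.25% → £0.95
Vitamin D (90 ct) £17.50: over-the-counter medicine → 5.75% → £1.01
Ibuprofen (100 ct) £13.76: over-the-counter medicine → 5.75% → £0.79
Total tax = £18.51 + £0.96 + £1.00 + £2.41 + £2.07 + £0.43 + £0.95 + £1.01 + £0.79 = £28.13

£28.13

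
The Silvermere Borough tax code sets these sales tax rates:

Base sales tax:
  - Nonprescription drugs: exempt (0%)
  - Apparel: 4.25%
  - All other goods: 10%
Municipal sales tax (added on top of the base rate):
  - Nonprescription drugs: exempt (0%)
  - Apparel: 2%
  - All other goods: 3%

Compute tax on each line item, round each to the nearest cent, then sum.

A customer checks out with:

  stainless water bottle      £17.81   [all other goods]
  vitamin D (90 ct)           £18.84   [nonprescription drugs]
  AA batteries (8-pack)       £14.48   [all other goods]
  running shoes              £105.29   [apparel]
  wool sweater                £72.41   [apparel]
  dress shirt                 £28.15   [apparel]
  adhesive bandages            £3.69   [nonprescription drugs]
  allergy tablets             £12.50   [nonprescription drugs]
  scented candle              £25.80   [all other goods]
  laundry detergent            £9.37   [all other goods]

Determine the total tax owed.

Stainless water bottle £17.81: all other goods → 10% + 3% municipal = 13% → £2.32
Vitamin D (90 ct) £18.84: nonprescription drugs → 0% + 0% municipal = 0% → £0.00
AA batteries (8-pack) £14.48: all other goods → 10% + 3% municipal = 13% → £1.88
Running shoes £105.29: apparel → 4.25% + 2% municipal = 6.25% → £6.58
Wool sweater £72.41: apparel → 4.25% + 2% municipal = 6.25% → £4.53
Dress shirt £28.15: apparel → 4.25% + 2% municipal = 6.25% → £1.76
Adhesive bandages £3.69: nonprescription drugs → 0% + 0% municipal = 0% → £0.00
Allergy tablets £12.50: nonprescription drugs → 0% + 0% municipal = 0% → £0.00
Scented candle £25.80: all other goods → 10% + 3% municipal = 13% → £3.35
Laundry detergent £9.37: all other goods → 10% + 3% municipal = 13% → £1.22
Total tax = £2.32 + £1.88 + £6.58 + £4.53 + £1.76 + £3.35 + £1.22 = £21.64

£21.64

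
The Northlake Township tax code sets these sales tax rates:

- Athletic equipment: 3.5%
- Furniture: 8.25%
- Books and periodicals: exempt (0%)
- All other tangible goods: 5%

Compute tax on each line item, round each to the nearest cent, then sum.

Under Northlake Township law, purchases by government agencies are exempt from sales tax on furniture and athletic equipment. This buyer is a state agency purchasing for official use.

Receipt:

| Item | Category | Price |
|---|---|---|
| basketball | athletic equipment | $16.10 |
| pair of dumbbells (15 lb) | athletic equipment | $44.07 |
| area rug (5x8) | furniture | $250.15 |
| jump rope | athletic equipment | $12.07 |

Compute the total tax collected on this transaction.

$0.00

Basketball $16.10: athletic equipment, buyer-exempt → 0% → $0.00
Pair of dumbbells (15 lb) $44.07: athletic equipment, buyer-exempt → 0% → $0.00
Area rug (5x8) $250.15: furniture, buyer-exempt → 0% → $0.00
Jump rope $12.07: athletic equipment, buyer-exempt → 0% → $0.00
Total tax = $0.00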